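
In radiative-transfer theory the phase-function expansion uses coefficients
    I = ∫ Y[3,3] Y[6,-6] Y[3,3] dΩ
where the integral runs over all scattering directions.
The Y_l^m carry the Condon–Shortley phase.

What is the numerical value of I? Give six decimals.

Rules hold: Σm=0, L=12 even, 3≤3≤9.
N = 7·13·7 = 637
Δ = 6!·0!·6!/13! = 1/12012
Racah Σ t=3..3: t=3:−1/1296 = -1/1296
⇒ 3j(3 6 3; 0 0 0)² = 100/3003, sgn +1
Racah Σ t=0..0: t=0:+1/518400 = 1/518400
⇒ 3j(3 6 3; 3 -6 3)² = 1/13, sgn +1
4πI² = N·(3j₀)²·(3jₘ)² = 700/429
I = +1·√(1.6317/4π) = 0.36034246

0.360342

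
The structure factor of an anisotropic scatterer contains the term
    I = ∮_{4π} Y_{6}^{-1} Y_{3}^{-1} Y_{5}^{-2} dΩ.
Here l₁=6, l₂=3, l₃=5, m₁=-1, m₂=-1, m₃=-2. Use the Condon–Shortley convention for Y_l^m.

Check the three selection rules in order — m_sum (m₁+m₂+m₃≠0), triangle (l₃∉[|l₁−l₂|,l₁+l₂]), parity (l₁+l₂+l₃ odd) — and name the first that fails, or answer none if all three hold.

m_sum

Σmᵢ = -4  ✗
l₃∈[|l₁−l₂|,l₁+l₂]=[3,9], have l₃=5
Σlᵢ = 14 ⇒ even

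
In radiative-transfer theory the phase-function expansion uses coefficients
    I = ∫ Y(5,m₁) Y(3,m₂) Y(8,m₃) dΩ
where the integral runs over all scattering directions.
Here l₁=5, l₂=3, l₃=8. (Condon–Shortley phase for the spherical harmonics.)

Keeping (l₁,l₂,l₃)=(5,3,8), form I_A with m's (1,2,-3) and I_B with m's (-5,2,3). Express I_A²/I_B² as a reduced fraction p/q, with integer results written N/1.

Same 5,3,8: normalisation and zero-m 3j drop out of the ratio.
A: Δ: 0! 10! 6! / 17! → 1/136136; sum: t=0:+1/2073600 = 1/2073600; 3j²(5 3 8; 1 2 -3) = Δ·Π!·Σ² = 15/884  (sign -1)
B: Δ: 0! 10! 6! / 17! → 1/136136; sum: t=0:+1/435456000 = 1/435456000; 3j²(5 3 8; -5 2 3) = Δ·Π!·Σ² = 1/12376  (sign -1)
I_A²/I_B² = (15/884)/(1/12376) = 210/1

210/1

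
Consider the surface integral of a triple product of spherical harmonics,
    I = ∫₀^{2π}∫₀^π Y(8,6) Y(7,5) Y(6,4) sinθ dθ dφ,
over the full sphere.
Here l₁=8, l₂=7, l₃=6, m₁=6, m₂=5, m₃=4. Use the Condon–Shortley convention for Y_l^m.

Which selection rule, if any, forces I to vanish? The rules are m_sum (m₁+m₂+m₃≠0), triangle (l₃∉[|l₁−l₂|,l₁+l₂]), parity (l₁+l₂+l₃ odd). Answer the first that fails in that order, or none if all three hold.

m₁+m₂+m₃ = 6 + 5 + 4 = 15  ✗
triangle: |8−7|=1 ≤ l₃=6 ≤ 8+7=15
parity: l₁+l₂+l₃ = 21 is odd

m_sum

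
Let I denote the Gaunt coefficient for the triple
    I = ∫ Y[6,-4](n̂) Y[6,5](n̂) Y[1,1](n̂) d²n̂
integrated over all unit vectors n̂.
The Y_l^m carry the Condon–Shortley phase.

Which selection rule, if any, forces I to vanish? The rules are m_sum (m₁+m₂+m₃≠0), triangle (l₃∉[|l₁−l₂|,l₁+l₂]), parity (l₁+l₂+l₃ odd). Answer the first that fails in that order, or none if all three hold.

azimuthal sum: -4 + 5 + 1 = 2  ✗
0 ≤ 1 ≤ 12 (triangle on l)
L = 6 + 6 + 1 = 13 (odd)

m_sum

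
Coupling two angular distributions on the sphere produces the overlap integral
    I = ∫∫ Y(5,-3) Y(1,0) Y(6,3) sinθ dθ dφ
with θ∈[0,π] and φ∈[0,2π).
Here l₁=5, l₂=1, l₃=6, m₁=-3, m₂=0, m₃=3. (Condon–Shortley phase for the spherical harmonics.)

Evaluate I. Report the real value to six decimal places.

m-sum 0 ✓  L=12 even ✓  4≤6≤6 ✓
Π(2lᵢ+1) = 11×3×13 = 429
triangle coeff Δ(5,1,6) = 1/858
Σ_t [0,0]: t=0:+1/14400 = 1/14400
(3j)²=6/143 [(5 1 6; 0 0 0)], sign=+1
Σ_t [0,0]: t=0:+1/80640 = 1/80640
(3j)²=9/286 [(5 1 6; -3 0 3)], sign=-1
⇒ 4πI² = 81/143
I = (-1)√(81/143/(4π)) = -0.21230956

-0.212310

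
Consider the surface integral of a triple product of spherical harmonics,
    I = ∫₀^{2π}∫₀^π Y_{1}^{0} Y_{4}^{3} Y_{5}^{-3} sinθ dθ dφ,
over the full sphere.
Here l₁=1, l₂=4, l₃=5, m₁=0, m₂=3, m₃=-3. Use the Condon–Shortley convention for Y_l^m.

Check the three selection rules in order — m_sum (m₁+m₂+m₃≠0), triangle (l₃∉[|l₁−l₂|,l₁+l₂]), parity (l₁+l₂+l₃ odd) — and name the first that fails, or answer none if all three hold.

none

m₁+m₂+m₃ = 0 + 3 − 3 = 0  ✓
triangle: |1−4|=3 ≤ l₃=5 ≤ 1+4=5  ✓
parity: l₁+l₂+l₃ = 10 is even  ✓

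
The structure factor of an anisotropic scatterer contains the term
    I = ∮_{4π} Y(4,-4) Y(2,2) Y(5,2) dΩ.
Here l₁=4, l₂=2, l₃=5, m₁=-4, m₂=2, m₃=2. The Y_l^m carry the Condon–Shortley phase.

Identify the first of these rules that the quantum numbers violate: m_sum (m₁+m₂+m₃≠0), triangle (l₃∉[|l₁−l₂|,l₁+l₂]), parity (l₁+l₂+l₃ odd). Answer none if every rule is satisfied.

Σmᵢ = 0  ✓
l₃∈[|l₁−l₂|,l₁+l₂]=[2,6], have l₃=5  ✓
Σlᵢ = 11 ⇒ odd  ✗

parity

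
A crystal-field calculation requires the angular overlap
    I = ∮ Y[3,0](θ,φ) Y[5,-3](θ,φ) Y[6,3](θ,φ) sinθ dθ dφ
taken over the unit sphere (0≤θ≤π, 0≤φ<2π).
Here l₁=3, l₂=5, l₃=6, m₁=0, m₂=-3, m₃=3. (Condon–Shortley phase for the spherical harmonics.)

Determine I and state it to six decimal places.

m-sum 0 ✓  L=14 even ✓  2≤6≤8 ✓
Π(2lᵢ+1) = 7×11×13 = 1001
triangle coeff Δ(3,5,6) = 1/675675
Σ_t [0,2]: t=0:+1/8640 t=1:−1/2304 t=2:+1/8640 = -7/34560
(3j)²=7/429 [(3 5 6; 0 0 0)], sign=-1
Σ_t [0,2]: t=0:+1/17280 t=1:−1/20160 t=2:+1/483840 = 1/96768
(3j)²=1/1001 [(3 5 6; 0 -3 3)], sign=-1
⇒ 4πI² = 7/429
I = (+1)√(7/429/(4π)) = 0.03603425

0.036034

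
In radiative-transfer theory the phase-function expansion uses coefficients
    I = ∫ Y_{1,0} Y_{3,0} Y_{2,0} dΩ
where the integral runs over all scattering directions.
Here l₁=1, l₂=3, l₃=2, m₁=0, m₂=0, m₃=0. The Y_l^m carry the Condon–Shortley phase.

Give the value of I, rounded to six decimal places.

0.247767

m-sum 0 ✓  L=6 even ✓  2≤2≤4 ✓
Π(2lᵢ+1) = 3×7×5 = 105
triangle coeff Δ(1,3,2) = 1/105
Σ_t [1,1]: t=1:−1/4 = -1/4
(3j)²=3/35 [(1 3 2; 0 0 0)], sign=-1
(m-triple is (0,0,0) — same symbol as above.)
⇒ 4πI² = 27/35
I = (+1)√(27/35/(4π)) = 0.24776670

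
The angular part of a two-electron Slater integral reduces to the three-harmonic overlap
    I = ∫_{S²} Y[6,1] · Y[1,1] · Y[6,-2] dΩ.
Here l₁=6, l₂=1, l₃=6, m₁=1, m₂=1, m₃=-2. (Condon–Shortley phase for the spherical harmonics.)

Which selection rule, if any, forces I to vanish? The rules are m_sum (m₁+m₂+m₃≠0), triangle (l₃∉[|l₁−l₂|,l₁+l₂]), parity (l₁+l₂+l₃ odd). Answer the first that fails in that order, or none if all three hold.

parity

Σmᵢ = 0  ✓
l₃∈[|l₁−l₂|,l₁+l₂]=[5,7], have l₃=6  ✓
Σlᵢ = 13 ⇒ odd  ✗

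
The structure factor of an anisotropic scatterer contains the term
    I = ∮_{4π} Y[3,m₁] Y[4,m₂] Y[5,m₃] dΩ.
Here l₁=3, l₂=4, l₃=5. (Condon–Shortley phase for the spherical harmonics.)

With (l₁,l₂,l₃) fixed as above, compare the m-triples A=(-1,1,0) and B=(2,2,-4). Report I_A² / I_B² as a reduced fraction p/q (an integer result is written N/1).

Same 3,4,5: normalisation and zero-m 3j drop out of the ratio.
A: Δ: 2! 4! 6! / 13! → 1/180180; sum: t=0:+1/5760 t=1:−1/288 t=2:+1/288 = 1/5760; 3j²(3 4 5; -1 1 0) = Δ·Π!·Σ² = 1/12012  (sign -1)
B: Δ: 2! 4! 6! / 13! → 1/180180; sum: t=0:+1/8640 t=1:−1/2880 = -1/4320; 3j²(3 4 5; 2 2 -4) = Δ·Π!·Σ² = 8/429  (sign +1)
I_A²/I_B² = (1/12012)/(8/429) = 1/224

1/224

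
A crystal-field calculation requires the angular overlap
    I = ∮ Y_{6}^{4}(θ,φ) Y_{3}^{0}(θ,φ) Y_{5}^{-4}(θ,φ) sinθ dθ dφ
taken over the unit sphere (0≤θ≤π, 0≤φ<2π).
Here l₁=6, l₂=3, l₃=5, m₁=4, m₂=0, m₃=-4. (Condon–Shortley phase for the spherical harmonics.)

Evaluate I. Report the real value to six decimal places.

-0.139560

m-sum 0 ✓  L=14 even ✓  3≤5≤9 ✓
Π(2lᵢ+1) = 13×7×11 = 1001
triangle coeff Δ(6,3,5) = 1/675675
Σ_t [1,3]: t=1:−1/8640 t=2:+1/2304 t=3:−1/8640 = 7/34560
(3j)²=7/429 [(6 3 5; 0 0 0)], sign=-1
Σ_t [1,2]: t=1:−1/60480 t=2:+1/161280 = -1/96768
(3j)²=15/1001 [(6 3 5; 4 0 -4)], sign=+1
⇒ 4πI² = 35/143
I = (-1)√(35/143/(4π)) = -0.13956004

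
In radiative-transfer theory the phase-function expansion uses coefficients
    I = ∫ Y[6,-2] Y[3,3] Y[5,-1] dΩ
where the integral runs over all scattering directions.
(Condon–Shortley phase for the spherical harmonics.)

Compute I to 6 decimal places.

-0.174062

Checks pass: Σm=0; 14 even; l₃=5∈[3,9].
(2·6+1)(2·3+1)(2·5+1) = 1001
Δ: 4! 8! 2! / 15! → 1/675675
sum: t=1:−1/8640 t=2:+1/2304 t=3:−1/8640 = 7/34560
3j²(6 3 5; 0 0 0) = Δ·Π!·Σ² = 7/429  (sign -1)
sum: t=4:+1/27648 = 1/27648
3j²(6 3 5; -2 3 -1) = Δ·Π!·Σ² = 10/429  (sign +1)
combine: 4πI² = 1001·7/429·10/429 = 490/1287
take √, sign -1: I = -0.17406195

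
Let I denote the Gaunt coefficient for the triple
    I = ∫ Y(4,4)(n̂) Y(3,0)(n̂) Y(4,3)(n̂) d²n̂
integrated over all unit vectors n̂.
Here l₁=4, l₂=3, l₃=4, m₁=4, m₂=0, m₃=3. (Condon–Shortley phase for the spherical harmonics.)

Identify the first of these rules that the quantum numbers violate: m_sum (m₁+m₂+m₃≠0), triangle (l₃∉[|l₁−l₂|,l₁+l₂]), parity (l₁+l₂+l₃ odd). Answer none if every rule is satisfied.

azimuthal sum: 4 + 0 + 3 = 7  ✗
1 ≤ 4 ≤ 7 (triangle on l)
L = 4 + 3 + 4 = 11 (odd)

m_sum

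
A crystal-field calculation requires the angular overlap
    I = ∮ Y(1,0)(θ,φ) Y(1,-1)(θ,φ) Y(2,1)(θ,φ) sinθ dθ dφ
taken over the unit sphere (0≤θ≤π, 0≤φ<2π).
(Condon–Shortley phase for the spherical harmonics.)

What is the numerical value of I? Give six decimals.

m-sum 0 ✓  L=4 even ✓  0≤2≤2 ✓
Π(2lᵢ+1) = 3×3×5 = 45
triangle coeff Δ(1,1,2) = 1/30
Σ_t [0,0]: t=0:+1/1 = 1/1
(3j)²=2/15 [(1 1 2; 0 0 0)], sign=+1
Σ_t [0,0]: t=0:+1/2 = 1/2
(3j)²=1/10 [(1 1 2; 0 -1 1)], sign=-1
⇒ 4πI² = 3/5
I = (-1)√(3/5/(4π)) = -0.21850969

-0.218510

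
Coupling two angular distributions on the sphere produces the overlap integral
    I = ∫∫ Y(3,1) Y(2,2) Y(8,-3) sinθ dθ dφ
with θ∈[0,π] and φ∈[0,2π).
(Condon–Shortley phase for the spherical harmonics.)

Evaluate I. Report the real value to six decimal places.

l₃=8 ∉ [1,5] — triangle fails ⇒ I = 0

0.000000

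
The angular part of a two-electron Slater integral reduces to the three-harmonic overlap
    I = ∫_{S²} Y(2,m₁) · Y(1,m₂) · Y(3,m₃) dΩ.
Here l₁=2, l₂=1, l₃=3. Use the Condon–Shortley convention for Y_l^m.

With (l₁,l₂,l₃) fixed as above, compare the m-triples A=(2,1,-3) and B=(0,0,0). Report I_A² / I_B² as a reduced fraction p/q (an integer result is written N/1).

Shared (l₁,l₂,l₃)=(2,1,3): N and (l;000)² cancel in I_A²/I_B².
A: Δ = 0!·4!·2!/7! = 1/105; Racah Σ t=0..0: t=0:+1/48 = 1/48; ⇒ 3j(2 1 3; 2 1 -3)² = 1/7, sgn +1
B: Δ = 0!·4!·2!/7! = 1/105; Racah Σ t=0..0: t=0:+1/4 = 1/4; ⇒ 3j(2 1 3; 0 0 0)² = 3/35, sgn -1
I_A²/I_B² = (1/7)/(3/35) = 5/3

5/3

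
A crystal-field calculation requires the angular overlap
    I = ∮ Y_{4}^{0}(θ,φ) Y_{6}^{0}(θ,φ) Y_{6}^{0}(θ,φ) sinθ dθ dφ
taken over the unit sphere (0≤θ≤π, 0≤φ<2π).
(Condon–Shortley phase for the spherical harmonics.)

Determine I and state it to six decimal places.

0.126716

m-sum 0 ✓  L=16 even ✓  2≤6≤10 ✓
Π(2lᵢ+1) = 9×13×13 = 1521
triangle coeff Δ(4,6,6) = 1/15315300
Σ_t [0,4]: t=0:+1/829440 t=1:−1/25920 t=2:+1/9216 t=3:−1/25920 t=4:+1/829440 = 7/207360
(3j)²=28/2431 [(4 6 6; 0 0 0)], sign=+1
(m-triple is (0,0,0) — same symbol as above.)
⇒ 4πI² = 7056/34969
I = (+1)√(7056/34969/(4π)) = 0.12671638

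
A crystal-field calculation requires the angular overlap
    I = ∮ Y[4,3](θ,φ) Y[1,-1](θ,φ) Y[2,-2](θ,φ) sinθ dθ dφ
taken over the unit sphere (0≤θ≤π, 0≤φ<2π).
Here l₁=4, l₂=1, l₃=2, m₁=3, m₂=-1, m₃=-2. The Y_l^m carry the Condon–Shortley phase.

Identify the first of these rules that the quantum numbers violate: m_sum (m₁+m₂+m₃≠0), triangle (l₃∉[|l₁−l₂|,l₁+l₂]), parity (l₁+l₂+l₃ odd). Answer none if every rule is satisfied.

m₁+m₂+m₃ = 3 − 1 − 2 = 0  ✓
triangle: |4−1|=3 ≤ l₃=2 ≤ 4+1=5  ✗
parity: l₁+l₂+l₃ = 7 is odd

triangle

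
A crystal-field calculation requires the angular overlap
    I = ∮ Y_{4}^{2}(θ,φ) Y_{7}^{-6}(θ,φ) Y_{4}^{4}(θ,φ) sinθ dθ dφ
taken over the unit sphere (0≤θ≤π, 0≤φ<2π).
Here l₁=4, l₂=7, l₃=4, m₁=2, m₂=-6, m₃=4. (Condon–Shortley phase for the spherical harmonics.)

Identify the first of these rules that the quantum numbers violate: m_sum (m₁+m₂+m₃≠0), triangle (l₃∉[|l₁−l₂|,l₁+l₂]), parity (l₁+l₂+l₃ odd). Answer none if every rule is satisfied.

m₁+m₂+m₃ = 2 − 6 + 4 = 0  ✓
triangle: |4−7|=3 ≤ l₃=4 ≤ 4+7=11  ✓
parity: l₁+l₂+l₃ = 15 is odd  ✗

parity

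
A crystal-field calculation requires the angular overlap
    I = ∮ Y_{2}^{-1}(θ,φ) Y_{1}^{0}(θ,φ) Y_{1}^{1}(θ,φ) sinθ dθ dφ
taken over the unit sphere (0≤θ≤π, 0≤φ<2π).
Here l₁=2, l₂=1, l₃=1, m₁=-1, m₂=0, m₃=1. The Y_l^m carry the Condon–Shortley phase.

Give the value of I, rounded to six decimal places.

-0.218510

Rules hold: Σm=0, L=4 even, 1≤1≤3.
N = 5·3·3 = 45
Δ = 2!·2!·0!/5! = 1/30
Racah Σ t=1..1: t=1:−1/1 = -1/1
⇒ 3j(2 1 1; 0 0 0)² = 2/15, sgn +1
Racah Σ t=1..1: t=1:−1/2 = -1/2
⇒ 3j(2 1 1; -1 0 1)² = 1/10, sgn -1
4πI² = N·(3j₀)²·(3jₘ)² = 3/5
I = -1·√(0.6/4π) = -0.21850969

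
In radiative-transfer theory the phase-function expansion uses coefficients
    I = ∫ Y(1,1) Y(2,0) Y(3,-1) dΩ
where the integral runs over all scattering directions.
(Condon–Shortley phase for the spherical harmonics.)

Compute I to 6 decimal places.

-0.202301

Checks pass: Σm=0; 6 even; l₃=3∈[1,3].
(2·1+1)(2·2+1)(2·3+1) = 105
Δ: 0! 2! 4! / 7! → 1/105
sum: t=0:+1/4 = 1/4
3j²(1 2 3; 0 0 0) = Δ·Π!·Σ² = 3/35  (sign -1)
sum: t=0:+1/8 = 1/8
3j²(1 2 3; 1 0 -1) = Δ·Π!·Σ² = 2/35  (sign +1)
combine: 4πI² = 105·3/35·2/35 = 18/35
take √, sign -1: I = -0.20230066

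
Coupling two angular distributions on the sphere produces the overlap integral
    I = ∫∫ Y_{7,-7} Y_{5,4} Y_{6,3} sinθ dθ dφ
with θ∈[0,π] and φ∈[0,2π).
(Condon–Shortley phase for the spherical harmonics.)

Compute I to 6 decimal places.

Rules hold: Σm=0, L=18 even, 2≤6≤12.
N = 15·11·13 = 2145
Δ = 6!·8!·4!/19! = 1/174594420
Racah Σ t=1..5: t=1:−1/4147200 t=2:+1/207360 t=3:−1/82944 t=4:+1/207360 t=5:−1/4147200 = -1/345600
⇒ 3j(7 5 6; 0 0 0)² = 420/46189, sgn -1
Racah Σ t=6..6: t=6:+1/174182400 = 1/174182400
⇒ 3j(7 5 6; -7 4 3)² = 21/1615, sgn -1
4πI² = N·(3j₀)²·(3jₘ)² = 26460/104329
I = +1·√(0.253621/4π) = 0.14206512

0.142065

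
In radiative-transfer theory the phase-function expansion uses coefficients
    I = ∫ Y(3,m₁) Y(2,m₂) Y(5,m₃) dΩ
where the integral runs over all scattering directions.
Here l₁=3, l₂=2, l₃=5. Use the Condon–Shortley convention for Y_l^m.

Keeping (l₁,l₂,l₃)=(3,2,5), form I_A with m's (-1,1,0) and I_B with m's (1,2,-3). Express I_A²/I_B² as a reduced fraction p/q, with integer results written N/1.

Shared (l₁,l₂,l₃)=(3,2,5): N and (l;000)² cancel in I_A²/I_B².
A: Δ = 0!·6!·4!/11! = 1/2310; Racah Σ t=0..0: t=0:+1/288 = 1/288; ⇒ 3j(3 2 5; -1 1 0)² = 5/231, sgn -1
B: Δ = 0!·6!·4!/11! = 1/2310; Racah Σ t=0..0: t=0:+1/1152 = 1/1152; ⇒ 3j(3 2 5; 1 2 -3)² = 1/33, sgn +1
I_A²/I_B² = (5/231)/(1/33) = 5/7

5/7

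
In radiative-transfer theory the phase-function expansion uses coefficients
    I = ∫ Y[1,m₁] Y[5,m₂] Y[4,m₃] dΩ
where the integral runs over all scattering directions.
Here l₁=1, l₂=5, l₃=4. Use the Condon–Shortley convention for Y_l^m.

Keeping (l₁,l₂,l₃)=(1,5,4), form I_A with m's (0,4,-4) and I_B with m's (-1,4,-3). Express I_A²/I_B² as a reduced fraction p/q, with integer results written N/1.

l's match ⇒ only the (l;m) 3-j factors differ between A and B.
A: triangle coeff Δ(1,5,4) = 1/495; Σ_t [1,1]: t=1:−1/40320 = -1/40320; (3j)²=1/55 [(1 5 4; 0 4 -4)], sign=-1
B: triangle coeff Δ(1,5,4) = 1/495; Σ_t [2,2]: t=2:+1/10080 = 1/10080; (3j)²=4/55 [(1 5 4; -1 4 -3)], sign=-1
I_A²/I_B² = (1/55)/(4/55) = 1/4

1/4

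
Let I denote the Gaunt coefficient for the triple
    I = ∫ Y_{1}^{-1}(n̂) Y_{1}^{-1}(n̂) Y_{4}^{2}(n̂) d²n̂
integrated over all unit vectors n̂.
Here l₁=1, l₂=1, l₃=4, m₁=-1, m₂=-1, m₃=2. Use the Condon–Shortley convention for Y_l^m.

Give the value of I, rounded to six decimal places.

|1−1|≤4≤1+1 violated ⇒ I = 0

0.000000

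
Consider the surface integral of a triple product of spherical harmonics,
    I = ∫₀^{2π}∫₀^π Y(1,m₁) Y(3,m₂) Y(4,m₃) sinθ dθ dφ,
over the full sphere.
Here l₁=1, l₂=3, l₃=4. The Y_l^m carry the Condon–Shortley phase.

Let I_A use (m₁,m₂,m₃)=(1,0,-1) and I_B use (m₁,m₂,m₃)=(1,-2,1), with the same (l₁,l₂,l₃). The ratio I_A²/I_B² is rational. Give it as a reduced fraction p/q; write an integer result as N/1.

10/3

l's match ⇒ only the (l;m) 3-j factors differ between A and B.
A: triangle coeff Δ(1,3,4) = 1/252; Σ_t [0,0]: t=0:+1/72 = 1/72; (3j)²=5/126 [(1 3 4; 1 0 -1)], sign=-1
B: triangle coeff Δ(1,3,4) = 1/252; Σ_t [0,0]: t=0:+1/240 = 1/240; (3j)²=1/84 [(1 3 4; 1 -2 1)], sign=-1
I_A²/I_B² = (5/126)/(1/84) = 10/3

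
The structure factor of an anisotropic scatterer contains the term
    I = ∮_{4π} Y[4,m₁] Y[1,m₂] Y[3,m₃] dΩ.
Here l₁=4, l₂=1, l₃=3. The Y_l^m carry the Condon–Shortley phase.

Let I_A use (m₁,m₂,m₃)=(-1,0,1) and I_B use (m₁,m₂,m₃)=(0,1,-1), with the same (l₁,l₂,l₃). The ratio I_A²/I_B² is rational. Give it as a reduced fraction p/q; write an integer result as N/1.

5/2

Shared (l₁,l₂,l₃)=(4,1,3): N and (l;000)² cancel in I_A²/I_B².
A: Δ = 2!·6!·0!/9! = 1/252; Racah Σ t=1..1: t=1:−1/48 = -1/48; ⇒ 3j(4 1 3; -1 0 1)² = 5/84, sgn -1
B: Δ = 2!·6!·0!/9! = 1/252; Racah Σ t=2..2: t=2:+1/96 = 1/96; ⇒ 3j(4 1 3; 0 1 -1)² = 1/42, sgn +1
I_A²/I_B² = (5/84)/(1/42) = 5/2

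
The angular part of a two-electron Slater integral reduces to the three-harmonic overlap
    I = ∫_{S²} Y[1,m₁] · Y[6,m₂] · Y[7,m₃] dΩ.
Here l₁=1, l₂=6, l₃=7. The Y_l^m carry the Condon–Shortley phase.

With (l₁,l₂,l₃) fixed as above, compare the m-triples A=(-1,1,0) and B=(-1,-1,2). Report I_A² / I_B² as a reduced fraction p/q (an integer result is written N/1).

7/12

Shared (l₁,l₂,l₃)=(1,6,7): N and (l;000)² cancel in I_A²/I_B².
A: Δ = 0!·2!·12!/15! = 1/1365; Racah Σ t=0..0: t=0:+1/1209600 = 1/1209600; ⇒ 3j(1 6 7; -1 1 0)² = 1/65, sgn -1
B: Δ = 0!·2!·12!/15! = 1/1365; Racah Σ t=0..0: t=0:+1/1209600 = 1/1209600; ⇒ 3j(1 6 7; -1 -1 2)² = 12/455, sgn -1
I_A²/I_B² = (1/65)/(12/455) = 7/12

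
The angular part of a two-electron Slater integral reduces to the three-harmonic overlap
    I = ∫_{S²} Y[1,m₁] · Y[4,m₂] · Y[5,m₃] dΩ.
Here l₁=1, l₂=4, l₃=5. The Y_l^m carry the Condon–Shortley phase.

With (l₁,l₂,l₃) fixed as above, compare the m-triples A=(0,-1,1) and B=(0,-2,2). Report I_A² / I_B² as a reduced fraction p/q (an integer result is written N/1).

8/7

Shared (l₁,l₂,l₃)=(1,4,5): N and (l;000)² cancel in I_A²/I_B².
A: Δ = 0!·2!·8!/11! = 1/495; Racah Σ t=0..0: t=0:+1/720 = 1/720; ⇒ 3j(1 4 5; 0 -1 1)² = 8/165, sgn +1
B: Δ = 0!·2!·8!/11! = 1/495; Racah Σ t=0..0: t=0:+1/1440 = 1/1440; ⇒ 3j(1 4 5; 0 -2 2)² = 7/165, sgn -1
I_A²/I_B² = (8/165)/(7/165) = 8/7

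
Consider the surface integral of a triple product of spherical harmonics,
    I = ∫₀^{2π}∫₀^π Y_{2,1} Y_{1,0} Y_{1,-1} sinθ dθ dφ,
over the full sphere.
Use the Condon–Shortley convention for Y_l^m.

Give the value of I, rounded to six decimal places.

Checks pass: Σm=0; 4 even; l₃=1∈[1,3].
(2·2+1)(2·1+1)(2·1+1) = 45
Δ: 2! 2! 0! / 5! → 1/30
sum: t=1:−1/1 = -1/1
3j²(2 1 1; 0 0 0) = Δ·Π!·Σ² = 2/15  (sign +1)
sum: t=1:−1/2 = -1/2
3j²(2 1 1; 1 0 -1) = Δ·Π!·Σ² = 1/10  (sign -1)
combine: 4πI² = 45·2/15·1/10 = 3/5
take √, sign -1: I = -0.21850969

-0.218510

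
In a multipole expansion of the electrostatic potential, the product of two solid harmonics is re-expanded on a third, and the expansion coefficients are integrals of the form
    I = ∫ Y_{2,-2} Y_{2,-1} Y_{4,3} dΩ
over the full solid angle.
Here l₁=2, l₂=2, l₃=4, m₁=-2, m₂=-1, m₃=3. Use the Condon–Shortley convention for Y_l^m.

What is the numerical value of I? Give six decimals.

m-sum 0 ✓  L=8 even ✓  0≤4≤4 ✓
Π(2lᵢ+1) = 5×5×9 = 225
triangle coeff Δ(2,2,4) = 1/630
Σ_t [0,0]: t=0:+1/16 = 1/16
(3j)²=2/35 [(2 2 4; 0 0 0)], sign=+1
Σ_t [0,0]: t=0:+1/144 = 1/144
(3j)²=1/18 [(2 2 4; -2 -1 3)], sign=-1
⇒ 4πI² = 5/7
I = (-1)√(5/7/(4π)) = -0.23841361

-0.238414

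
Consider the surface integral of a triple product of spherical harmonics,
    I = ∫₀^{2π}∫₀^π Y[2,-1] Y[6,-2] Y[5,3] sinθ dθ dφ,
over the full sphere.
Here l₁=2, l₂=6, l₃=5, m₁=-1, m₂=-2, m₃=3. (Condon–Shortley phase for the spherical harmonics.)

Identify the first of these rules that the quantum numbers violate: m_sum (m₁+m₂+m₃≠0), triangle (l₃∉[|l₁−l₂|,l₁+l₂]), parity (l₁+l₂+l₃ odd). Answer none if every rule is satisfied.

m₁+m₂+m₃ = -1 − 2 + 3 = 0  ✓
triangle: |2−6|=4 ≤ l₃=5 ≤ 2+6=8  ✓
parity: l₁+l₂+l₃ = 13 is odd  ✗

parity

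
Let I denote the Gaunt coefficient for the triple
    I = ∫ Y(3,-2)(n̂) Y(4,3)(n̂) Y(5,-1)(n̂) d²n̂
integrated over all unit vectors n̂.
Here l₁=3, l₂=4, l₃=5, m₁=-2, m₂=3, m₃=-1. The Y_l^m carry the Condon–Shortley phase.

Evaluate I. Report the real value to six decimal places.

0.160929

m-sum 0 ✓  L=12 even ✓  1≤5≤7 ✓
Π(2lᵢ+1) = 7×9×11 = 693
triangle coeff Δ(3,4,5) = 1/180180
Σ_t [0,2]: t=0:+1/576 t=1:−1/144 t=2:+1/576 = -1/288
(3j)²=20/1001 [(3 4 5; 0 0 0)], sign=+1
Σ_t [1,2]: t=1:−1/17280 t=2:+1/1440 = 11/17280
(3j)²=11/468 [(3 4 5; -2 3 -1)], sign=+1
⇒ 4πI² = 55/169
I = (+1)√(55/169/(4π)) = 0.16092854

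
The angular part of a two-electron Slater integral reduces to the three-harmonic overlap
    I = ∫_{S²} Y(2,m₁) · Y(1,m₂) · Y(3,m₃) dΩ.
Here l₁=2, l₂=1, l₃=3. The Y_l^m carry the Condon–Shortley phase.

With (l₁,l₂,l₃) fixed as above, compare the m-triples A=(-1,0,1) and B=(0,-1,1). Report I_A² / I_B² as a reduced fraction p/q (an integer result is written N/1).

l's match ⇒ only the (l;m) 3-j factors differ between A and B.
A: triangle coeff Δ(2,1,3) = 1/105; Σ_t [0,0]: t=0:+1/6 = 1/6; (3j)²=8/105 [(2 1 3; -1 0 1)], sign=+1
B: triangle coeff Δ(2,1,3) = 1/105; Σ_t [0,0]: t=0:+1/8 = 1/8; (3j)²=2/35 [(2 1 3; 0 -1 1)], sign=+1
I_A²/I_B² = (8/105)/(2/35) = 4/3

4/3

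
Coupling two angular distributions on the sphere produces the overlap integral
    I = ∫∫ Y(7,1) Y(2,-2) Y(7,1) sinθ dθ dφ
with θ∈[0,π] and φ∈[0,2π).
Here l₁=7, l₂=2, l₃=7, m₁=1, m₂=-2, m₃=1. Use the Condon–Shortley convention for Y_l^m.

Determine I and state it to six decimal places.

m-sum 0 ✓  L=16 even ✓  5≤7≤9 ✓
Π(2lᵢ+1) = 15×5×15 = 1125
triangle coeff Δ(7,2,7) = 1/185640
Σ_t [0,2]: t=0:+1/2419200 t=1:−1/518400 t=2:+1/2419200 = -1/907200
(3j)²=56/3315 [(7 2 7; 0 0 0)], sign=+1
Σ_t [0,0]: t=0:+1/2073600 = 1/2073600
(3j)²=28/1105 [(7 2 7; 1 -2 1)], sign=+1
⇒ 4πI² = 23520/48841
I = (+1)√(23520/48841/(4π)) = 0.19575887

0.195759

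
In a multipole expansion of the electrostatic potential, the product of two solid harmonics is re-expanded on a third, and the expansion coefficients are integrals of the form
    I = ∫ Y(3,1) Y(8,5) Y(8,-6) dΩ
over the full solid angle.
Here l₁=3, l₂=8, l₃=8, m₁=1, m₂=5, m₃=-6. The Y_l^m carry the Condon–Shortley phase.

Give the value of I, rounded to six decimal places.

L=19 odd ⇒ parity kills the (l;000) factor ⇒ I = 0

0.000000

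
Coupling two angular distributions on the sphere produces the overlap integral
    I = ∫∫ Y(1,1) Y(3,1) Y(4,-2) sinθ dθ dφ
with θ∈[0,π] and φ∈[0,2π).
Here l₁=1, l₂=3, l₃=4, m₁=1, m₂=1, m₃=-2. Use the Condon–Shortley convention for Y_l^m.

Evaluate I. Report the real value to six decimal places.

Checks pass: Σm=0; 8 even; l₃=4∈[2,4].
(2·1+1)(2·3+1)(2·4+1) = 189
Δ: 0! 2! 6! / 9! → 1/252
sum: t=0:+1/36 = 1/36
3j²(1 3 4; 0 0 0) = Δ·Π!·Σ² = 4/63  (sign +1)
sum: t=0:+1/96 = 1/96
3j²(1 3 4; 1 1 -2) = Δ·Π!·Σ² = 5/84  (sign +1)
combine: 4πI² = 189·4/63·5/84 = 5/7
take √, sign +1: I = 0.23841361

0.238414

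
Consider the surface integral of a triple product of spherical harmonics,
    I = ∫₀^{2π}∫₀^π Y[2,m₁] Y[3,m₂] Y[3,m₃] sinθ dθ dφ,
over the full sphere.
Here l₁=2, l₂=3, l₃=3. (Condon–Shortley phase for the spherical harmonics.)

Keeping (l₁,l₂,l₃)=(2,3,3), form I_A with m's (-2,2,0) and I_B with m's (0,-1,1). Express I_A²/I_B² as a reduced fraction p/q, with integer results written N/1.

20/9

Same 2,3,3: normalisation and zero-m 3j drop out of the ratio.
A: Δ: 2! 2! 4! / 9! → 1/3780; sum: t=2:+1/24 = 1/24; 3j²(2 3 3; -2 2 0) = Δ·Π!·Σ² = 1/21  (sign -1)
B: Δ: 2! 2! 4! / 9! → 1/3780; sum: t=0:+1/16 t=1:−1/6 t=2:+1/96 = -3/32; 3j²(2 3 3; 0 -1 1) = Δ·Π!·Σ² = 3/140  (sign -1)
I_A²/I_B² = (1/21)/(3/140) = 20/9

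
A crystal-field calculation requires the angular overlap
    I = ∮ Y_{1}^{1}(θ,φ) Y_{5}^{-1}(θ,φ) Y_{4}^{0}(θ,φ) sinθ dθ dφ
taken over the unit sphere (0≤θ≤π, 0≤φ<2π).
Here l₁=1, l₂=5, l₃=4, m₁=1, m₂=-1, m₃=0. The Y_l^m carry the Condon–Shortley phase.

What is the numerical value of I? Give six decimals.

m-sum 0 ✓  L=10 even ✓  4≤4≤6 ✓
Π(2lᵢ+1) = 3×11×9 = 297
triangle coeff Δ(1,5,4) = 1/495
Σ_t [1,1]: t=1:−1/576 = -1/576
(3j)²=5/99 [(1 5 4; 0 0 0)], sign=-1
Σ_t [0,0]: t=0:+1/1152 = 1/1152
(3j)²=1/33 [(1 5 4; 1 -1 0)], sign=+1
⇒ 4πI² = 5/11
I = (-1)√(5/11/(4π)) = -0.19018827

-0.190188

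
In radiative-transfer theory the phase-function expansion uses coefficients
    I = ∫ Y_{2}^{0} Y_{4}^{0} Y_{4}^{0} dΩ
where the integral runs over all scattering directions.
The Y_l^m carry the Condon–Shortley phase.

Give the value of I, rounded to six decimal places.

m-sum 0 ✓  L=10 even ✓  2≤4≤6 ✓
Π(2lᵢ+1) = 5×9×9 = 405
triangle coeff Δ(2,4,4) = 1/13860
Σ_t [0,2]: t=0:+1/192 t=1:−1/36 t=2:+1/192 = -5/288
(3j)²=20/693 [(2 4 4; 0 0 0)], sign=-1
(m-triple is (0,0,0) — same symbol as above.)
⇒ 4πI² = 2000/5929
I = (+1)√(2000/5929/(4π)) = 0.16383977

0.163840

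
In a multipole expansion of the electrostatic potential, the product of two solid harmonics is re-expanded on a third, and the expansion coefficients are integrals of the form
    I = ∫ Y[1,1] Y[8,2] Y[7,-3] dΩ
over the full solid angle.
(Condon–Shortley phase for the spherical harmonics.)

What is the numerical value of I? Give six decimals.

0.118504

Checks pass: Σm=0; 16 even; l₃=7∈[7,9].
(2·1+1)(2·8+1)(2·7+1) = 765
Δ: 2! 0! 14! / 17! → 1/2040
sum: t=1:−1/25401600 = -1/25401600
3j²(1 8 7; 0 0 0) = Δ·Π!·Σ² = 8/255  (sign +1)
sum: t=0:+1/174182400 = 1/174182400
3j²(1 8 7; 1 2 -3) = Δ·Π!·Σ² = 1/136  (sign +1)
combine: 4πI² = 765·8/255·1/136 = 3/17
take √, sign +1: I = 0.11850352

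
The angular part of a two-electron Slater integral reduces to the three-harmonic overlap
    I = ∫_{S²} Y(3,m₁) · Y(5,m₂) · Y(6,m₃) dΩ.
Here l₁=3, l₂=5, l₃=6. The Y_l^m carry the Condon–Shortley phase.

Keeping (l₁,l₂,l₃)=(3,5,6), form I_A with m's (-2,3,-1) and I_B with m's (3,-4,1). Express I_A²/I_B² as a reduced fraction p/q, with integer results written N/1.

16/3

Same 3,5,6: normalisation and zero-m 3j drop out of the ratio.
A: Δ: 2! 4! 8! / 15! → 1/675675; sum: t=1:−1/120960 t=2:+1/17280 = 1/20160; 3j²(3 5 6; -2 3 -1) = Δ·Π!·Σ² = 64/3003  (sign -1)
B: Δ: 2! 4! 8! / 15! → 1/675675; sum: t=0:+1/241920 = 1/241920; 3j²(3 5 6; 3 -4 1) = Δ·Π!·Σ² = 4/1001  (sign -1)
I_A²/I_B² = (64/3003)/(4/1001) = 16/3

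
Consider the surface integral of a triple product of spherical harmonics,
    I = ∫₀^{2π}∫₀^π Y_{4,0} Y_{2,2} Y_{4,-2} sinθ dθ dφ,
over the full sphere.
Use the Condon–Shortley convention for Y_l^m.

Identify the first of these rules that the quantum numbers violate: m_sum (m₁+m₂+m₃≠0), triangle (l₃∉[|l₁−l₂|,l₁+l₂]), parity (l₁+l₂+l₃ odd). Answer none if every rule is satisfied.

m₁+m₂+m₃ = 0 + 2 − 2 = 0  ✓
triangle: |4−2|=2 ≤ l₃=4 ≤ 4+2=6  ✓
parity: l₁+l₂+l₃ = 10 is even  ✓

none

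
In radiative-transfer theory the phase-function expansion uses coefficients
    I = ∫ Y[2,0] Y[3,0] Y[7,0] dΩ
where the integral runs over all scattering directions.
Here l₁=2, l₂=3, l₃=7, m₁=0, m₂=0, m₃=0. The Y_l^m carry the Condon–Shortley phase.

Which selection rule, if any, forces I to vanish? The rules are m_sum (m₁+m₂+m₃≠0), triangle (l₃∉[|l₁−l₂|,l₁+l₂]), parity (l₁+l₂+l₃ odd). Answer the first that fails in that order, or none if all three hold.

Σmᵢ = 0  ✓
l₃∈[|l₁−l₂|,l₁+l₂]=[1,5], have l₃=7  ✗
Σlᵢ = 12 ⇒ even

triangle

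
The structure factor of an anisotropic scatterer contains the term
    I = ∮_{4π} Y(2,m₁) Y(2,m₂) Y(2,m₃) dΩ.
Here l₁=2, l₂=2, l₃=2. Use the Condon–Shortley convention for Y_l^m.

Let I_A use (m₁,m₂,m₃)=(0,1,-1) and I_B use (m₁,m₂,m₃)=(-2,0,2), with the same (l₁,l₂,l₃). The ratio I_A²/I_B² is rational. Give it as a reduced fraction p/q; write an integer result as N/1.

Same 2,2,2: normalisation and zero-m 3j drop out of the ratio.
A: Δ: 2! 2! 2! / 7! → 1/630; sum: t=1:−1/2 t=2:+1/4 = -1/4; 3j²(2 2 2; 0 1 -1) = Δ·Π!·Σ² = 1/70  (sign +1)
B: Δ: 2! 2! 2! / 7! → 1/630; sum: t=2:+1/8 = 1/8; 3j²(2 2 2; -2 0 2) = Δ·Π!·Σ² = 2/35  (sign +1)
I_A²/I_B² = (1/70)/(2/35) = 1/4

1/4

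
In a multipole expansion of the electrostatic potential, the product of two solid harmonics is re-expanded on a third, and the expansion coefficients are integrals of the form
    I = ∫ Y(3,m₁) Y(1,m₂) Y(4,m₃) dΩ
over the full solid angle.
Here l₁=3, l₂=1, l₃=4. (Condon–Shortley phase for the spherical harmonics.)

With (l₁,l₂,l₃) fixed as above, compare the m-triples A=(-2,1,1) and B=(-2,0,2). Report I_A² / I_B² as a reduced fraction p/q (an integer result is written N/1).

1/4

Shared (l₁,l₂,l₃)=(3,1,4): N and (l;000)² cancel in I_A²/I_B².
A: Δ = 0!·6!·2!/9! = 1/252; Racah Σ t=0..0: t=0:+1/240 = 1/240; ⇒ 3j(3 1 4; -2 1 1)² = 1/84, sgn -1
B: Δ = 0!·6!·2!/9! = 1/252; Racah Σ t=0..0: t=0:+1/120 = 1/120; ⇒ 3j(3 1 4; -2 0 2)² = 1/21, sgn +1
I_A²/I_B² = (1/84)/(1/21) = 1/4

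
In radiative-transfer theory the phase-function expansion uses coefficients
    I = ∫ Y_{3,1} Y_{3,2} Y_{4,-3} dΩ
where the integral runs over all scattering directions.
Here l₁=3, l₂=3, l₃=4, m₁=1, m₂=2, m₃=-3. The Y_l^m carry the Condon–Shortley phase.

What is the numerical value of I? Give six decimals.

Checks pass: Σm=0; 10 even; l₃=4∈[0,6].
(2·3+1)(2·3+1)(2·4+1) = 441
Δ: 2! 4! 4! / 11! → 1/34650
sum: t=0:+1/72 t=1:−1/16 t=2:+1/72 = -5/144
3j²(3 3 4; 0 0 0) = Δ·Π!·Σ² = 2/77  (sign -1)
sum: t=1:−1/144 t=2:+1/288 = -1/288
3j²(3 3 4; 1 2 -3) = Δ·Π!·Σ² = 1/99  (sign +1)
combine: 4πI² = 441·2/77·1/99 = 14/121
take √, sign -1: I = -0.09595473

-0.095955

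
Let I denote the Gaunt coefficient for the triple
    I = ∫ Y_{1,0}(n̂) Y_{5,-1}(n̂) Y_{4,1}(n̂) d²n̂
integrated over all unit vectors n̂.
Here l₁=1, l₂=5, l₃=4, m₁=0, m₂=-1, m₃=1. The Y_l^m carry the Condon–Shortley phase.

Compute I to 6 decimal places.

-0.240571

Checks pass: Σm=0; 10 even; l₃=4∈[4,6].
(2·1+1)(2·5+1)(2·4+1) = 297
Δ: 2! 0! 8! / 11! → 1/495
sum: t=1:−1/576 = -1/576
3j²(1 5 4; 0 0 0) = Δ·Π!·Σ² = 5/99  (sign -1)
sum: t=1:−1/720 = -1/720
3j²(1 5 4; 0 -1 1) = Δ·Π!·Σ² = 8/165  (sign +1)
combine: 4πI² = 297·5/99·8/165 = 8/11
take √, sign -1: I = -0.24057125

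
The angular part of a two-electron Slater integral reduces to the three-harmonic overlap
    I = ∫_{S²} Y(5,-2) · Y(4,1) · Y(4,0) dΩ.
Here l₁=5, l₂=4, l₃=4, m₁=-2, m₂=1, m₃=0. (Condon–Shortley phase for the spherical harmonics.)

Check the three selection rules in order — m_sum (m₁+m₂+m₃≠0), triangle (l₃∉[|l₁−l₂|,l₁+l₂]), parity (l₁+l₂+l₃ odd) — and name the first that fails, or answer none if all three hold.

Σmᵢ = -1  ✗
l₃∈[|l₁−l₂|,l₁+l₂]=[1,9], have l₃=4
Σlᵢ = 13 ⇒ odd

m_sum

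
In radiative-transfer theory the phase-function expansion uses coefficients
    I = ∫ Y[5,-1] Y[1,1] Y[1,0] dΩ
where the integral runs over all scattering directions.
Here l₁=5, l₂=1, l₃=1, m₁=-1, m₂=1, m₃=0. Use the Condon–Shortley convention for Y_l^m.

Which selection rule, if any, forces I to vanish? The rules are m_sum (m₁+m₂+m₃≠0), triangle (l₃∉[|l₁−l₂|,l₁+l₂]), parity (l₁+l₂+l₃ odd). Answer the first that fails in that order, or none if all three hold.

Σmᵢ = 0  ✓
l₃∈[|l₁−l₂|,l₁+l₂]=[4,6], have l₃=1  ✗
Σlᵢ = 7 ⇒ odd

triangle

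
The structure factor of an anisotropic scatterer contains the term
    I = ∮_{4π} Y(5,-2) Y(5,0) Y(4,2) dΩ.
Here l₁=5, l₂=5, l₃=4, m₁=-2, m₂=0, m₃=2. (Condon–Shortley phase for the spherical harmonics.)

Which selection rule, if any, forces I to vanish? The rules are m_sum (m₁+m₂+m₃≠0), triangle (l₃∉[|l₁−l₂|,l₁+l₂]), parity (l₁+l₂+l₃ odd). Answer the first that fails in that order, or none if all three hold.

Σmᵢ = 0  ✓
l₃∈[|l₁−l₂|,l₁+l₂]=[0,10], have l₃=4  ✓
Σlᵢ = 14 ⇒ even  ✓

none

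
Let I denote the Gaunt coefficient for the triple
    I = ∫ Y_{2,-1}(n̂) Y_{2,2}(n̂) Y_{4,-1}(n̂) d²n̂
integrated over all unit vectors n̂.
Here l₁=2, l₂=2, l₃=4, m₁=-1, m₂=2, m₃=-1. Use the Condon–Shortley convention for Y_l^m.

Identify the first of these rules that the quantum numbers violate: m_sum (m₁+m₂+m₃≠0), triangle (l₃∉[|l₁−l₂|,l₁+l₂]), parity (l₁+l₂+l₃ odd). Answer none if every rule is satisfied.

m₁+m₂+m₃ = -1 + 2 − 1 = 0  ✓
triangle: |2−2|=0 ≤ l₃=4 ≤ 2+2=4  ✓
parity: l₁+l₂+l₃ = 8 is even  ✓

none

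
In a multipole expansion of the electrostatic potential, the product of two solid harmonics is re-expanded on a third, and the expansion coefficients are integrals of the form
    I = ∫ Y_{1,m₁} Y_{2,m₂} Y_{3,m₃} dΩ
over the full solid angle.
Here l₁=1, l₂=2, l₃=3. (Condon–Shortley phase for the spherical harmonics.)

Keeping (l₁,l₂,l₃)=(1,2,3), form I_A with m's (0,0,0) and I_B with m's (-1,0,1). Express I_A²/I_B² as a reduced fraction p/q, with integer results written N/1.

l's match ⇒ only the (l;m) 3-j factors differ between A and B.
A: triangle coeff Δ(1,2,3) = 1/105; Σ_t [0,0]: t=0:+1/4 = 1/4; (3j)²=3/35 [(1 2 3; 0 0 0)], sign=-1
B: triangle coeff Δ(1,2,3) = 1/105; Σ_t [0,0]: t=0:+1/8 = 1/8; (3j)²=2/35 [(1 2 3; -1 0 1)], sign=+1
I_A²/I_B² = (3/35)/(2/35) = 3/2

3/2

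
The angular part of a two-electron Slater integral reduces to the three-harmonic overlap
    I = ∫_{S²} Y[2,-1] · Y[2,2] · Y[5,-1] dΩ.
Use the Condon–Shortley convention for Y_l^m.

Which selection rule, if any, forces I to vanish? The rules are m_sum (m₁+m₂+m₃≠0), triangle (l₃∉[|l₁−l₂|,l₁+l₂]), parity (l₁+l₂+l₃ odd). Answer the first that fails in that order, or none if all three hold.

Σmᵢ = 0  ✓
l₃∈[|l₁−l₂|,l₁+l₂]=[0,4], have l₃=5  ✗
Σlᵢ = 9 ⇒ odd

triangle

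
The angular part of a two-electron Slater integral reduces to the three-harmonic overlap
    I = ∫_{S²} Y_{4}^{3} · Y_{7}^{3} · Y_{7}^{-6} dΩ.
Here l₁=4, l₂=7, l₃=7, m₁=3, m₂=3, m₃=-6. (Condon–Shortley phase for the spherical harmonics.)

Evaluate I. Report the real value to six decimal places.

-0.148484

Rules hold: Σm=0, L=18 even, 3≤7≤11.
N = 9·15·15 = 2025
Δ = 4!·4!·10!/19! = 1/58198140
Racah Σ t=0..4: t=0:+1/17418240 t=1:−1/622080 t=2:+1/230400 t=3:−1/622080 t=4:+1/17418240 = 1/806400
⇒ 3j(4 7 7; 0 0 0)² = 2268/230945, sgn -1
Racah Σ t=0..1: t=0:+1/522547200 t=1:−1/52254720 = -1/58060800
⇒ 3j(4 7 7; 3 3 -6)² = 9/646, sgn +1
4πI² = N·(3j₀)²·(3jₘ)² = 4133430/14919047
I = -1·√(0.277057/4π) = -0.14848406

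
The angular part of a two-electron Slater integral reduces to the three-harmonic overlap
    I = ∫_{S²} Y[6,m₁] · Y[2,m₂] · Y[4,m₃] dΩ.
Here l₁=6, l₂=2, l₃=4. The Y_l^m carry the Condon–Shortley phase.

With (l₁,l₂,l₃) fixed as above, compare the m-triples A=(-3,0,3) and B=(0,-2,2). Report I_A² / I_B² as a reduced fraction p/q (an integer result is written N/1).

Shared (l₁,l₂,l₃)=(6,2,4): N and (l;000)² cancel in I_A²/I_B².
A: Δ = 4!·8!·0!/13! = 1/6435; Racah Σ t=2..2: t=2:+1/20160 = 1/20160; ⇒ 3j(6 2 4; -3 0 3)² = 12/715, sgn -1
B: Δ = 4!·8!·0!/13! = 1/6435; Racah Σ t=0..0: t=0:+1/34560 = 1/34560; ⇒ 3j(6 2 4; 0 -2 2)² = 1/429, sgn +1
I_A²/I_B² = (12/715)/(1/429) = 36/5

36/5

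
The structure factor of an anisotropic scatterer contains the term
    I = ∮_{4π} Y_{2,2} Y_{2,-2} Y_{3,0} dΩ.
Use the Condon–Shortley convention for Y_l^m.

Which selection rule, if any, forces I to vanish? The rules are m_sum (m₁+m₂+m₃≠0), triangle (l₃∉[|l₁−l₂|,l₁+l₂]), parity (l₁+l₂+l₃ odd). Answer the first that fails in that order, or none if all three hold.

m₁+m₂+m₃ = 2 − 2 + 0 = 0  ✓
triangle: |2−2|=0 ≤ l₃=3 ≤ 2+2=4  ✓
parity: l₁+l₂+l₃ = 7 is odd  ✗

parity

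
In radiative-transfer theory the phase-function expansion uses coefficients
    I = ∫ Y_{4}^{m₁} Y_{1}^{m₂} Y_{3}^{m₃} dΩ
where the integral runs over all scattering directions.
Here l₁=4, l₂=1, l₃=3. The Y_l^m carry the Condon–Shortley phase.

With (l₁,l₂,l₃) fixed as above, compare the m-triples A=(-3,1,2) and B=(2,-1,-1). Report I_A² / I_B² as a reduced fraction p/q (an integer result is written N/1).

l's match ⇒ only the (l;m) 3-j factors differ between A and B.
A: triangle coeff Δ(4,1,3) = 1/252; Σ_t [2,2]: t=2:+1/240 = 1/240; (3j)²=1/12 [(4 1 3; -3 1 2)], sign=-1
B: triangle coeff Δ(4,1,3) = 1/252; Σ_t [0,0]: t=0:+1/96 = 1/96; (3j)²=5/84 [(4 1 3; 2 -1 -1)], sign=+1
I_A²/I_B² = (1/12)/(5/84) = 7/5

7/5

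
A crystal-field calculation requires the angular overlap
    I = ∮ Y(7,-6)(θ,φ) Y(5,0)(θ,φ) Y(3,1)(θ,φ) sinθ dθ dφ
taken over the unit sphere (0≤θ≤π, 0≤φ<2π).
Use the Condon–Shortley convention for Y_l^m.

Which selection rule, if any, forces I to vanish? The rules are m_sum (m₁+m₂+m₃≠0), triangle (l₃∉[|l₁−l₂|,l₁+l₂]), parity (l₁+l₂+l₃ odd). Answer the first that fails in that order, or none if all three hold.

m₁+m₂+m₃ = -6 + 0 + 1 = -5  ✗
triangle: |7−5|=2 ≤ l₃=3 ≤ 7+5=12
parity: l₁+l₂+l₃ = 15 is odd

m_sum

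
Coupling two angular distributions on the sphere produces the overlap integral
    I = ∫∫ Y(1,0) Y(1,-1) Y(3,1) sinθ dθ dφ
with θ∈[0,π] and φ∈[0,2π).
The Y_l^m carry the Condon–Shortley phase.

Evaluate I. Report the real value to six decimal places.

0.000000

l₃=3 ∉ [0,2] — triangle fails ⇒ I = 0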